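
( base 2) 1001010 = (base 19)3H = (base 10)74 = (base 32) 2a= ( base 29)2g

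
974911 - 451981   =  522930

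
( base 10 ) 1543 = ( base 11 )1183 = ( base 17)55D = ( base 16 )607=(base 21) 3aa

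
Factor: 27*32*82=2^6*3^3*41^1= 70848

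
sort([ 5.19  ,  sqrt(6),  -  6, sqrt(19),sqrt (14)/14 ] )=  [ - 6, sqrt(14) /14, sqrt( 6 ) , sqrt (19), 5.19] 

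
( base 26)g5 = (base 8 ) 645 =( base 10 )421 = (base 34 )cd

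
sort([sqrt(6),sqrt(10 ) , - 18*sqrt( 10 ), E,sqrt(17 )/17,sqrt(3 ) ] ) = [  -  18*sqrt(10 ), sqrt(17 ) /17, sqrt(3), sqrt(6), E, sqrt(10)]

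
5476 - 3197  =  2279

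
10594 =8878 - - 1716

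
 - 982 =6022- 7004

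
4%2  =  0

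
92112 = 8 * 11514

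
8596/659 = 8596/659 = 13.04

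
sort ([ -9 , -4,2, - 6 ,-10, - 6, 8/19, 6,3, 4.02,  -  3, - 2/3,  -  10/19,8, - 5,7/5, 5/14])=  [ - 10, - 9,  -  6,  -  6, - 5, - 4, - 3,-2/3, - 10/19, 5/14 , 8/19,  7/5,2, 3 , 4.02,6, 8]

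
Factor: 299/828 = 13/36 = 2^( - 2)*3^( - 2)*13^1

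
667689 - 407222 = 260467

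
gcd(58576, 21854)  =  14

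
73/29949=73/29949 = 0.00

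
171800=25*6872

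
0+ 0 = 0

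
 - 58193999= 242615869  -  300809868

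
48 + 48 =96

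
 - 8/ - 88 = 1/11 = 0.09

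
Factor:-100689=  - 3^1*33563^1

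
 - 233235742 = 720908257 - 954143999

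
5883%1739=666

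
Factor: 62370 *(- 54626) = - 3407023620 =- 2^2 *3^4*5^1*7^1*11^2*13^1 * 191^1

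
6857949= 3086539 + 3771410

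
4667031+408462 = 5075493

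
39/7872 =13/2624 = 0.00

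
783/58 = 13 + 1/2 = 13.50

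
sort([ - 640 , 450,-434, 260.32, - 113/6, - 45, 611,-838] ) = [ - 838,-640, - 434, - 45, - 113/6,260.32,450,611 ] 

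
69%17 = 1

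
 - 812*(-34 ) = 27608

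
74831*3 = 224493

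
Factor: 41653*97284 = 4052170452 = 2^2*3^1*11^2*23^1*67^1*1811^1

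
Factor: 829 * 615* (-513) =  - 261545355 = -3^4 * 5^1 * 19^1 *41^1* 829^1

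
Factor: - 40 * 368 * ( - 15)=2^7  *  3^1*5^2 * 23^1 = 220800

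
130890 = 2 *65445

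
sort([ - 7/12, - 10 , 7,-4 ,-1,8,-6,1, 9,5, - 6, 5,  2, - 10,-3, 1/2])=[-10, - 10, - 6, -6, - 4, - 3, - 1, - 7/12, 1/2,1, 2,5, 5, 7 , 8, 9]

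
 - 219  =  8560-8779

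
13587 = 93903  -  80316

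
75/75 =1 = 1.00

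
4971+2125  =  7096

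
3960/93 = 42 + 18/31= 42.58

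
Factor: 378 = 2^1*3^3 * 7^1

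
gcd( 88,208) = 8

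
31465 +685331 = 716796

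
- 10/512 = -1+251/256 = -  0.02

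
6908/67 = 6908/67 =103.10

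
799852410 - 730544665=69307745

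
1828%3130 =1828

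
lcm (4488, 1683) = 13464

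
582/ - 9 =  - 194/3 = - 64.67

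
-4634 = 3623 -8257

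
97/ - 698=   -1 + 601/698=- 0.14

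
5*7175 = 35875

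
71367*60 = 4282020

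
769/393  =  1 + 376/393 = 1.96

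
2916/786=486/131=3.71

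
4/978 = 2/489 = 0.00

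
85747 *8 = 685976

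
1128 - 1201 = - 73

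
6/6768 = 1/1128 = 0.00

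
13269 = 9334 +3935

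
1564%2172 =1564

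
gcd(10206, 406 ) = 14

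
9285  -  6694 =2591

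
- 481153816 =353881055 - 835034871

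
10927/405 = 26  +  397/405 =26.98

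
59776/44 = 14944/11 = 1358.55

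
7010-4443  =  2567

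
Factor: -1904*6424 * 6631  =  -81105723776=- 2^7 * 7^1*11^1*17^1*19^1*73^1*349^1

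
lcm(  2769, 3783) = 268593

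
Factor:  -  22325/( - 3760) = 2^( - 4)*5^1 * 19^1 = 95/16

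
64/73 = 64/73 = 0.88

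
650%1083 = 650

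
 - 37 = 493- 530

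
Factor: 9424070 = 2^1*5^1*59^1*15973^1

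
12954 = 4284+8670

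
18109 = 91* 199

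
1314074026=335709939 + 978364087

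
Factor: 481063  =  11^1*101^1*433^1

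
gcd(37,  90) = 1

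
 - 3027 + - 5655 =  - 8682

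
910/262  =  455/131  =  3.47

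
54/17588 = 27/8794 = 0.00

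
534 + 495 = 1029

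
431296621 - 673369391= - 242072770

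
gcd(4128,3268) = 172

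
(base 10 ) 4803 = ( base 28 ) 63F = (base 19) D5F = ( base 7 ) 20001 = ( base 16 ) 12C3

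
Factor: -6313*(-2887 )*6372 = 116133720732 = 2^2*3^3*59^2*107^1*2887^1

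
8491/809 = 8491/809  =  10.50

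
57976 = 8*7247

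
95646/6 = 15941 = 15941.00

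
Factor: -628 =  - 2^2 * 157^1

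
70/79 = 70/79 = 0.89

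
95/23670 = 19/4734 = 0.00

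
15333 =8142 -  - 7191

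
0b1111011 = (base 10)123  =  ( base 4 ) 1323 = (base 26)4j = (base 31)3u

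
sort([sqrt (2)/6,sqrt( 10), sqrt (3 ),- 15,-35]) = [  -  35, - 15, sqrt (2 ) /6,  sqrt( 3) , sqrt( 10) ] 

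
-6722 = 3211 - 9933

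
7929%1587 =1581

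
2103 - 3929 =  - 1826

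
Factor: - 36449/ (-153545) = 5^(-1 )*107^( - 1)*127^1 = 127/535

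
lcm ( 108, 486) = 972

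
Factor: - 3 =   -  3^1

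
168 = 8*21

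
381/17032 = 381/17032 = 0.02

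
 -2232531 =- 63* 35437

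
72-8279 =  - 8207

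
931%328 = 275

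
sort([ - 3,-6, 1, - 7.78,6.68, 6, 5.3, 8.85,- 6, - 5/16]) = [ - 7.78,  -  6, - 6, - 3, - 5/16, 1, 5.3, 6, 6.68,  8.85 ]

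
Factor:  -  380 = -2^2*5^1*19^1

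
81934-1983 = 79951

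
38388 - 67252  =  -28864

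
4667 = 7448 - 2781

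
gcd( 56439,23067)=9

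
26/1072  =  13/536 = 0.02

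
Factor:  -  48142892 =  - 2^2*7^2 * 245627^1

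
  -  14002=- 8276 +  - 5726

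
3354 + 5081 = 8435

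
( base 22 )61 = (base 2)10000101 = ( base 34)3v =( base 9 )157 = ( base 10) 133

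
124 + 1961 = 2085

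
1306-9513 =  - 8207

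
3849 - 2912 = 937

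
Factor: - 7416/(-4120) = 3^2*  5^ ( - 1 )=   9/5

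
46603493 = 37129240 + 9474253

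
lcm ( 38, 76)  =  76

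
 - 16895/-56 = 16895/56=301.70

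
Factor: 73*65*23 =5^1*13^1*23^1*73^1 = 109135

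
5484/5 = 1096 + 4/5 = 1096.80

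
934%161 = 129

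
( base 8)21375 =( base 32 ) 8NT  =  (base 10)8957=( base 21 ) K6B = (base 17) 1dgf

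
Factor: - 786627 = - 3^2*87403^1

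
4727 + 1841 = 6568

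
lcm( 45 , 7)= 315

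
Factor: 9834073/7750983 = 3^( - 1)*2583661^( - 1)*9834073^1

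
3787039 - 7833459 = -4046420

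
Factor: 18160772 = 2^2 * 7^2 * 92657^1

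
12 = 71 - 59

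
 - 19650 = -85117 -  -65467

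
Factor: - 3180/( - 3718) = 1590/1859 =2^1*3^1*5^1 * 11^(-1 )*13^( - 2)*53^1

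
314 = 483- 169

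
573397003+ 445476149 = 1018873152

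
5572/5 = 1114 + 2/5 = 1114.40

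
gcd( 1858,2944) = 2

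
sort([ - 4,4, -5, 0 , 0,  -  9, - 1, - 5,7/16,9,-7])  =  [ - 9,  -  7, - 5, - 5, - 4 ,  -  1, 0, 0,7/16,  4 , 9]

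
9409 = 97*97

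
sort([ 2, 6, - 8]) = [ - 8,2,6]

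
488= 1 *488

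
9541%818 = 543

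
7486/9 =7486/9 = 831.78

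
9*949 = 8541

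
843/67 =843/67 = 12.58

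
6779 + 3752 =10531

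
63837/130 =491  +  7/130 = 491.05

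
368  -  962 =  - 594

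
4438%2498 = 1940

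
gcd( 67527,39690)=27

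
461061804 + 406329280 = 867391084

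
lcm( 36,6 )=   36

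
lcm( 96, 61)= 5856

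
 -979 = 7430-8409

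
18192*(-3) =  - 54576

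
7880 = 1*7880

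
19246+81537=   100783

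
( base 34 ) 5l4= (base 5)201443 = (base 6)50030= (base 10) 6498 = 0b1100101100010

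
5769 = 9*641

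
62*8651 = 536362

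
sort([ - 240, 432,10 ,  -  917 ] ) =[ - 917,  -  240 , 10,432 ] 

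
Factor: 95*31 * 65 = 5^2*13^1*19^1*31^1 = 191425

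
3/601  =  3/601 = 0.00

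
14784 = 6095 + 8689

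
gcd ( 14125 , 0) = 14125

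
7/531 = 7/531=0.01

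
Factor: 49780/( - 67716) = -3^ ( - 4)*5^1*11^ ( - 1)*131^1  =  -  655/891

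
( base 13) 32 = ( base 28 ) 1d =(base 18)25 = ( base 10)41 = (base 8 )51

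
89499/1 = 89499 = 89499.00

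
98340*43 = 4228620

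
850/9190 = 85/919  =  0.09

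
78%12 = 6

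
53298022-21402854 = 31895168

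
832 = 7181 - 6349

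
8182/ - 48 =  - 4091/24 = - 170.46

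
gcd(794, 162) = 2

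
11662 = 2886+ 8776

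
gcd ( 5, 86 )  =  1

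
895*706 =631870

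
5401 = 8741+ - 3340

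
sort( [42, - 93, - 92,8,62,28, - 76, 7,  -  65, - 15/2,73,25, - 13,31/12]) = [ - 93, - 92,-76, - 65, -13, - 15/2,31/12,7,8, 25,28,42, 62, 73]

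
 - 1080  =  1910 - 2990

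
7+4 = 11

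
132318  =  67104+65214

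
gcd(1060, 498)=2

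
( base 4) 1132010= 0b1011110000100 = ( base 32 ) 5s4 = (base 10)6020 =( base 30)6KK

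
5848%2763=322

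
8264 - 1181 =7083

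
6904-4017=2887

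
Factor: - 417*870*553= - 200622870= - 2^1*3^2*5^1*7^1*29^1*79^1 * 139^1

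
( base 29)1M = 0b110011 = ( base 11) 47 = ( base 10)51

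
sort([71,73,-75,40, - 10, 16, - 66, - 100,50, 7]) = [ - 100, - 75, - 66, - 10 , 7,16 , 40, 50,71, 73] 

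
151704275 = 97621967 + 54082308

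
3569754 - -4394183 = 7963937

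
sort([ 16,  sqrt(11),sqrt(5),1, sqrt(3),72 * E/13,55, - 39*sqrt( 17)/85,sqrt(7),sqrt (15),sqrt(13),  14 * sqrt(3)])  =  [ - 39*sqrt(17 ) /85,1,sqrt (3), sqrt (5 ), sqrt ( 7),sqrt(11 ),sqrt( 13),sqrt(15),72 * E/13,16,14*sqrt(3 ),  55] 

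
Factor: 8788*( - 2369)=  - 20818772 = - 2^2*13^3*23^1* 103^1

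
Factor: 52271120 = 2^4*5^1*11^1*59399^1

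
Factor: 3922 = 2^1*37^1*53^1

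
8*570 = 4560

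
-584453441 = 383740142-968193583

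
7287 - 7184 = 103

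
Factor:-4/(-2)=2 = 2^1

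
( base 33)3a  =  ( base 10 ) 109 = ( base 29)3M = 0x6d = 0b1101101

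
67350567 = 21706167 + 45644400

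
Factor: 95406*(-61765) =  - 2^1*3^1*5^1 * 11^1*1123^1*15901^1 = - 5892751590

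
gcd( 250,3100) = 50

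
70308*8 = 562464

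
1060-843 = 217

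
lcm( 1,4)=4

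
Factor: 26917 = 11^1* 2447^1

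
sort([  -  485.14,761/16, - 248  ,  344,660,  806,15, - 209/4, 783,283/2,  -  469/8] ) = [ - 485.14,-248,-469/8, - 209/4,15, 761/16,283/2,344 , 660,783,806 ] 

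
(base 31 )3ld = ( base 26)56B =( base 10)3547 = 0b110111011011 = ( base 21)80j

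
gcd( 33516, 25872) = 588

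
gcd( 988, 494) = 494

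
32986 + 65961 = 98947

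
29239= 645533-616294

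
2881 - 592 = 2289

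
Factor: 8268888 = 2^3*3^1*113^1*3049^1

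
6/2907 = 2/969= 0.00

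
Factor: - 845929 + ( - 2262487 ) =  - 3108416  =  - 2^6 * 17^1*2857^1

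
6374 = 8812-2438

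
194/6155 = 194/6155 = 0.03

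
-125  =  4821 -4946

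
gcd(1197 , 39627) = 63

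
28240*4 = 112960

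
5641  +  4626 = 10267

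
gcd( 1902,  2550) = 6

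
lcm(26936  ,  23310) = 1212120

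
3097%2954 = 143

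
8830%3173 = 2484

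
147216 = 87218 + 59998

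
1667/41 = 40 + 27/41 =40.66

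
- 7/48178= - 7/48178 = - 0.00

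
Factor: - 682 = - 2^1*11^1*31^1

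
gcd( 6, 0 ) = 6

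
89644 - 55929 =33715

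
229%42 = 19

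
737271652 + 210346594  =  947618246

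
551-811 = -260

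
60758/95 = 60758/95 =639.56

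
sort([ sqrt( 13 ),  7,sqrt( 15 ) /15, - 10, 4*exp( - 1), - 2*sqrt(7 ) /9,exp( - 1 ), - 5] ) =[ - 10, - 5, - 2*sqrt( 7 ) /9,sqrt( 15)/15,exp( - 1) , 4*exp( - 1 ),sqrt( 13 ) , 7]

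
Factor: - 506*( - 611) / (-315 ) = -309166/315 = - 2^1*3^( - 2)*5^( - 1)*7^( - 1)*11^1*13^1*23^1*47^1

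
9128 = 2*4564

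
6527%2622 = 1283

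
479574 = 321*1494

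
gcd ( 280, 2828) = 28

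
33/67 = 33/67 = 0.49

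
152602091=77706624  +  74895467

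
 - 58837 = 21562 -80399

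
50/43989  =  50/43989  =  0.00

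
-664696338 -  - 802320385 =137624047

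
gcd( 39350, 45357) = 1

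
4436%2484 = 1952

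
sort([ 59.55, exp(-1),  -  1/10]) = [ - 1/10,exp( - 1), 59.55 ] 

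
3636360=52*69930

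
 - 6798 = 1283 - 8081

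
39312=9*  4368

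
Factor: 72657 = 3^5 * 13^1*23^1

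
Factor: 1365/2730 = 1/2 = 2^( - 1 ) 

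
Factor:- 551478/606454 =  - 321/353 = -3^1 * 107^1 *353^( - 1)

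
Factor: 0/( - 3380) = 0^1 = 0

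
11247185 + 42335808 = 53582993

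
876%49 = 43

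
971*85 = 82535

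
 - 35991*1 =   -  35991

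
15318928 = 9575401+5743527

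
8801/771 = 11 + 320/771 =11.42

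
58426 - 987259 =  - 928833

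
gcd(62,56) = 2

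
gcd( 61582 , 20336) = 82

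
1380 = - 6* ( - 230) 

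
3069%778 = 735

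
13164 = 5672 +7492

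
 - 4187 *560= -2344720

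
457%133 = 58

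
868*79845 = 69305460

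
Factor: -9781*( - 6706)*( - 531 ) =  - 34829025966=- 2^1*3^2*7^1 * 59^1 * 479^1*9781^1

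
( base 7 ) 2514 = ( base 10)942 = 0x3AE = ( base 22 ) 1KI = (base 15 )42C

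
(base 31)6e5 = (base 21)e1a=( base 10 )6205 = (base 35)52a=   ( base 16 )183d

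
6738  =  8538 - 1800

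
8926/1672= 5 + 283/836 = 5.34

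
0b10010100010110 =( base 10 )9494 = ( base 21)10b2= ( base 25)F4J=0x2516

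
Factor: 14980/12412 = 35/29=5^1 * 7^1 *29^( - 1) 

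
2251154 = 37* 60842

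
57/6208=57/6208= 0.01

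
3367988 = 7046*478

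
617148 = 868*711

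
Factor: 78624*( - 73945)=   -  2^5*3^3*  5^1 * 7^1*13^1*23^1*643^1 =-  5813851680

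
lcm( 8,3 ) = 24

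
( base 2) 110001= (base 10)49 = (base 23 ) 23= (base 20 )29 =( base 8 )61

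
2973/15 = 198 + 1/5 = 198.20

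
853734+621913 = 1475647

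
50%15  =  5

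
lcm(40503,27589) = 1903641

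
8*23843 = 190744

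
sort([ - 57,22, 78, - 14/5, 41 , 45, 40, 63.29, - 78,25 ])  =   [ - 78, - 57, - 14/5, 22,25, 40,41,45, 63.29, 78 ] 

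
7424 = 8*928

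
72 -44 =28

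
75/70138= 75/70138 = 0.00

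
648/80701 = 648/80701 = 0.01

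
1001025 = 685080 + 315945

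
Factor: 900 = 2^2*3^2*5^2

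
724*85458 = 61871592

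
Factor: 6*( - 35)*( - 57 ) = 2^1*3^2*5^1*7^1*19^1 = 11970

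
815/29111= 815/29111 = 0.03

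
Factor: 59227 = 7^1*8461^1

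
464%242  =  222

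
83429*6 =500574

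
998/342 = 2 + 157/171 =2.92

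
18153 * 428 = 7769484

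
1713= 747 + 966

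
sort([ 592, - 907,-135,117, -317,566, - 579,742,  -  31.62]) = [-907 ,-579, - 317, - 135,-31.62,117,566,592, 742] 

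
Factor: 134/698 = 67^1* 349^( - 1)=67/349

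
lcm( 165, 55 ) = 165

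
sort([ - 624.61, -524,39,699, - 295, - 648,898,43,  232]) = [ - 648, -624.61,-524,  -  295, 39,43,232, 699,898 ]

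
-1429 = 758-2187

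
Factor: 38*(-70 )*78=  - 207480 = -2^3*3^1*5^1*7^1*13^1*19^1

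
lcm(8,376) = 376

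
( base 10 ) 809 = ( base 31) Q3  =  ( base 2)1100101001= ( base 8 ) 1451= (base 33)OH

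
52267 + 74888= 127155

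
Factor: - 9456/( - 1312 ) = 591/82 = 2^( - 1 )*3^1* 41^( - 1)*197^1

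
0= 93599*0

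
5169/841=5169/841 = 6.15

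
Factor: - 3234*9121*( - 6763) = 2^1*3^1*7^3*11^1*1303^1*6763^1= 199490334582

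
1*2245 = 2245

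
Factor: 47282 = 2^1*47^1*503^1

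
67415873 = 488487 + 66927386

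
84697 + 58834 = 143531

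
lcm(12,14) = 84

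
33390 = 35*954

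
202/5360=101/2680= 0.04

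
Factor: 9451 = 13^1*727^1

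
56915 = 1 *56915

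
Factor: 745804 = 2^2*186451^1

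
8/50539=8/50539 = 0.00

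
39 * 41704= 1626456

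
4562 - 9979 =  -5417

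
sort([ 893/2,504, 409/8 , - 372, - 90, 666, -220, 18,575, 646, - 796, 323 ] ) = [- 796, - 372, - 220, - 90, 18, 409/8, 323, 893/2 , 504, 575, 646, 666 ] 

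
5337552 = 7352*726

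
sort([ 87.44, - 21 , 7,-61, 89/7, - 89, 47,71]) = [ - 89,- 61, - 21,7, 89/7,47,71,  87.44 ]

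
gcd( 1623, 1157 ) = 1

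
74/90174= 37/45087 =0.00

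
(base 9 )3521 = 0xA33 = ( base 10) 2611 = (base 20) 6AB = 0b101000110011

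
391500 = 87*4500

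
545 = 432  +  113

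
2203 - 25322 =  - 23119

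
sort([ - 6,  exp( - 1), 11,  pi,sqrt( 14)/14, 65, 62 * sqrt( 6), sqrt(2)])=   [ - 6,sqrt( 14)/14, exp( - 1) , sqrt( 2), pi, 11,65,62*sqrt(6)] 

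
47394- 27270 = 20124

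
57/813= 19/271 = 0.07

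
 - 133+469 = 336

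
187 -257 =  -  70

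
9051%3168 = 2715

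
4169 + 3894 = 8063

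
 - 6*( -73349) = 440094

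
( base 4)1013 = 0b1000111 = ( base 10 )71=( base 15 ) 4B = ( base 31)29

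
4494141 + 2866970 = 7361111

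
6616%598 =38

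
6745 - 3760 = 2985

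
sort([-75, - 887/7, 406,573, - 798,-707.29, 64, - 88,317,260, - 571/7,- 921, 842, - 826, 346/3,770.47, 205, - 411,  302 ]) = [ - 921, - 826, - 798, - 707.29, - 411, - 887/7, - 88, - 571/7, - 75 , 64,346/3 , 205,260, 302,317, 406,  573,770.47 , 842]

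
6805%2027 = 724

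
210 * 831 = 174510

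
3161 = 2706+455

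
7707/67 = 115 + 2/67= 115.03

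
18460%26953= 18460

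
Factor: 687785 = 5^1*7^1 * 43^1*457^1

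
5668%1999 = 1670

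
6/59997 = 2/19999 = 0.00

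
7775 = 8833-1058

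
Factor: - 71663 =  - 71663^1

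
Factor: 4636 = 2^2*19^1*61^1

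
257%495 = 257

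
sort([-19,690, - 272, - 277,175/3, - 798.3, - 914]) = [ - 914, - 798.3 , - 277, -272,-19,  175/3,690]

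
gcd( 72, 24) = 24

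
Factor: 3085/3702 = 5/6 = 2^( -1 )*3^(- 1 )*5^1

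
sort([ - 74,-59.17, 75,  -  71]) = [- 74,-71, - 59.17, 75 ]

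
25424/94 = 12712/47=   270.47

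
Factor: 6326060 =2^2 * 5^1 * 13^1 * 29^1*839^1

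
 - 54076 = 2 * ( - 27038) 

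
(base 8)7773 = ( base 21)95h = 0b111111111011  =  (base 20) A4B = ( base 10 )4091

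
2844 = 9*316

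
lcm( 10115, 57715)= 981155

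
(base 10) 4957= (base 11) 37a7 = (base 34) 49r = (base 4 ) 1031131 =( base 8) 11535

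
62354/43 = 1450 + 4/43  =  1450.09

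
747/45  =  16 + 3/5=16.60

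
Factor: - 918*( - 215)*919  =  2^1*3^3*5^1*17^1 * 43^1*919^1 = 181383030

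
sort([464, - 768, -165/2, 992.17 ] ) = [ - 768, - 165/2, 464,  992.17]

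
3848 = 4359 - 511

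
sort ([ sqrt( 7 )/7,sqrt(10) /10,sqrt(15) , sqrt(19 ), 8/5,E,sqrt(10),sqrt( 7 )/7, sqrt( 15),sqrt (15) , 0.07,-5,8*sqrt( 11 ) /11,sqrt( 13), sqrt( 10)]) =[ - 5,0.07,sqrt(10 ) /10,sqrt( 7)/7,sqrt( 7)/7,8/5, 8*sqrt(11 )/11, E, sqrt( 10 )  ,  sqrt(10), sqrt( 13 )  ,  sqrt( 15 ), sqrt( 15),sqrt( 15 ),sqrt (19 )] 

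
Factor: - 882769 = -631^1*1399^1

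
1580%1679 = 1580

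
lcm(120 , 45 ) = 360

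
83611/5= 83611/5 = 16722.20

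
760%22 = 12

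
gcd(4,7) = 1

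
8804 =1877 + 6927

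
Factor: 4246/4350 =2123/2175  =  3^( - 1)*5^ ( - 2 )*11^1*29^(-1)*193^1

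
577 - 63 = 514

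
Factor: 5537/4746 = 7/6 =2^( - 1 )*3^( - 1)*7^1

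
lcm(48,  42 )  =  336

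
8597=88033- 79436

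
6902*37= 255374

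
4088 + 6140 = 10228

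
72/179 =72/179 = 0.40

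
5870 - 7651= - 1781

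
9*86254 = 776286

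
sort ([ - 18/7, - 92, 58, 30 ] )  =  [-92, - 18/7, 30, 58 ] 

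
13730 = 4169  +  9561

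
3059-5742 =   -  2683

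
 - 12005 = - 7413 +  - 4592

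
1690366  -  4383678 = - 2693312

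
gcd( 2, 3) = 1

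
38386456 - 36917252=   1469204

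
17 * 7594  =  129098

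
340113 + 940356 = 1280469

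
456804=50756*9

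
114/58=1 + 28/29= 1.97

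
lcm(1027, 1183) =93457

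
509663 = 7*72809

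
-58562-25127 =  - 83689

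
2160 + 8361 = 10521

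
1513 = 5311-3798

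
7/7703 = 7/7703 = 0.00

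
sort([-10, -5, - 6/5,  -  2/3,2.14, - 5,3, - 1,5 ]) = [-10,- 5,-5 , - 6/5, - 1, - 2/3,2.14,3 , 5]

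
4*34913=139652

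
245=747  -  502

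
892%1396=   892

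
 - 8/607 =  - 1 + 599/607 = - 0.01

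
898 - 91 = 807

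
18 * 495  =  8910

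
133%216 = 133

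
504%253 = 251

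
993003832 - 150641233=842362599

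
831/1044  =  277/348 = 0.80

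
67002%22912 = 21178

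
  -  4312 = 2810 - 7122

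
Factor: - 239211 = - 3^2 * 7^1*3797^1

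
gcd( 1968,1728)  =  48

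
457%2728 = 457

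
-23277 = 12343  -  35620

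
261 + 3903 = 4164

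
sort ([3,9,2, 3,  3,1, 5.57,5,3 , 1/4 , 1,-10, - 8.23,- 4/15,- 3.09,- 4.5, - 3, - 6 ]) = [ - 10, - 8.23,-6, - 4.5, - 3.09, - 3, - 4/15, 1/4 , 1,1, 2 , 3,3,3,3, 5,5.57,9 ] 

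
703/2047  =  703/2047= 0.34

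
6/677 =6/677 = 0.01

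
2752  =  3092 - 340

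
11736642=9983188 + 1753454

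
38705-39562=  -  857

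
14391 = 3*4797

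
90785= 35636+55149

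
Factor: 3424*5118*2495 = 2^6*3^1*5^1*107^1*499^1 *853^1 = 43722459840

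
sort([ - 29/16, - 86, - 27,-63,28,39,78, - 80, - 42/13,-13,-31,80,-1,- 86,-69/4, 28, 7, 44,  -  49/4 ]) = [ - 86, - 86,  -  80, - 63, -31 , - 27,  -  69/4, - 13, - 49/4,-42/13,-29/16,-1, 7, 28,  28, 39,44, 78, 80 ]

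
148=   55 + 93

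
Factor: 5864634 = 2^1*3^2*325813^1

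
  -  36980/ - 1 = 36980/1 = 36980.00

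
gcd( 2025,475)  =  25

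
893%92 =65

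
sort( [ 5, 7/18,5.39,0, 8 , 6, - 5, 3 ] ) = [ - 5,0,7/18,3, 5,5.39,6,8]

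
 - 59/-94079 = 59/94079 = 0.00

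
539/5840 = 539/5840 = 0.09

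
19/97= 19/97 = 0.20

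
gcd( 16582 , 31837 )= 1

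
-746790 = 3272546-4019336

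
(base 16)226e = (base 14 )32d8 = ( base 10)8814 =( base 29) ADR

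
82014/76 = 1079 + 5/38= 1079.13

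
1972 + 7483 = 9455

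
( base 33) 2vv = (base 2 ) 110010100000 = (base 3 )11102201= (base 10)3232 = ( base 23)62c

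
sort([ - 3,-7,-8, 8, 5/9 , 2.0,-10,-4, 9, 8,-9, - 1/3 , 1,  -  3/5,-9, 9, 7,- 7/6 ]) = [ - 10,  -  9, - 9, -8, - 7,-4, - 3, - 7/6,  -  3/5, -1/3,5/9, 1, 2.0, 7, 8, 8,9, 9 ] 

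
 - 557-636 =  - 1193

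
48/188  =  12/47 = 0.26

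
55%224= 55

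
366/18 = 61/3=20.33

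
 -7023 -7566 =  - 14589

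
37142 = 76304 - 39162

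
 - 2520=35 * (-72) 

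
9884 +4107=13991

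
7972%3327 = 1318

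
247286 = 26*9511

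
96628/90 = 48314/45 = 1073.64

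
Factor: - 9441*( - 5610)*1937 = 2^1*3^3*5^1 *11^1  *13^1*17^1 *149^1*1049^1 = 102591287370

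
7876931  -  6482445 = 1394486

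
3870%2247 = 1623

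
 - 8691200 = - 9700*896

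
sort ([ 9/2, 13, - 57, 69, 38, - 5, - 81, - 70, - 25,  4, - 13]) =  [ - 81, - 70, -57 , - 25, - 13, - 5,4, 9/2, 13,  38 , 69] 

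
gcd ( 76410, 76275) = 135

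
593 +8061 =8654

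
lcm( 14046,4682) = 14046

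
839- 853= - 14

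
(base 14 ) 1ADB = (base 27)6JA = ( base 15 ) 16B7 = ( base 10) 4897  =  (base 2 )1001100100001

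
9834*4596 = 45197064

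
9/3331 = 9/3331  =  0.00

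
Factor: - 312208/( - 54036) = 2^2*3^( - 2)*13^1  =  52/9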